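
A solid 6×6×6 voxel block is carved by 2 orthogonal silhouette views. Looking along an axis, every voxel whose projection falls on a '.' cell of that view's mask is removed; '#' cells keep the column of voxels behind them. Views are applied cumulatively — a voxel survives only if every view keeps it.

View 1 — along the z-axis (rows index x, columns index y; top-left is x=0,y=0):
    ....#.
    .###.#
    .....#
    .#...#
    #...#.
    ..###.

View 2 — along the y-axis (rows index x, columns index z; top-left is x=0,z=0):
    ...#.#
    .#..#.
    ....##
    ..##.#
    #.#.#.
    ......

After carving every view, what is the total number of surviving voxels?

voxel count = 24

before carving: 216 voxels (6×6×6)
V1 z: intersect with XY mask (13 set) -- 78 left
V2 y: intersect with XZ mask (12 set) -- 24 left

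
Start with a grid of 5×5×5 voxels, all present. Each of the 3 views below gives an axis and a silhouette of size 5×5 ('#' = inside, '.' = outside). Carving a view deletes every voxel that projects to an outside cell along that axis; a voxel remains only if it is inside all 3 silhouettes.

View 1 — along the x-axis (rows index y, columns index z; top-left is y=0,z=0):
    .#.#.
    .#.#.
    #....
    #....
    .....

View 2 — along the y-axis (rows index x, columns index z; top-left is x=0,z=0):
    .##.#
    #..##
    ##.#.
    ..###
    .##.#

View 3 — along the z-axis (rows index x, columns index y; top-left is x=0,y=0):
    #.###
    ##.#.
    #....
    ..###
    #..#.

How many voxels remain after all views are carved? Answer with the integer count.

remaining voxels: 7

start: 5×5×5 = 125 voxels
  1. axis=0 (YZ plane), |mask|=6  ⇒  voxels=30
  2. axis=1 (XZ plane), |mask|=15  ⇒  voxels=16
  3. axis=2 (XY plane), |mask|=13  ⇒  voxels=7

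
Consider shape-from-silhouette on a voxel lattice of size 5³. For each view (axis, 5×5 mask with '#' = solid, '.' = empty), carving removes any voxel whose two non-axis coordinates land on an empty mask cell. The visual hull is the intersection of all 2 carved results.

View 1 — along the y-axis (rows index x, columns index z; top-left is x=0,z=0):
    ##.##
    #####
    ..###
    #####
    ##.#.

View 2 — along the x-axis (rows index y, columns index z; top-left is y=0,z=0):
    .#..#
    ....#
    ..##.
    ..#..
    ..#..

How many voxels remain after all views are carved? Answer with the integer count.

start: 5×5×5 = 125 voxels
after view 1 [y-axis, 20 of 25 cells solid] → remaining = 100
after view 2 [x-axis, 7 of 25 cells solid] → remaining = 26

remaining voxels: 26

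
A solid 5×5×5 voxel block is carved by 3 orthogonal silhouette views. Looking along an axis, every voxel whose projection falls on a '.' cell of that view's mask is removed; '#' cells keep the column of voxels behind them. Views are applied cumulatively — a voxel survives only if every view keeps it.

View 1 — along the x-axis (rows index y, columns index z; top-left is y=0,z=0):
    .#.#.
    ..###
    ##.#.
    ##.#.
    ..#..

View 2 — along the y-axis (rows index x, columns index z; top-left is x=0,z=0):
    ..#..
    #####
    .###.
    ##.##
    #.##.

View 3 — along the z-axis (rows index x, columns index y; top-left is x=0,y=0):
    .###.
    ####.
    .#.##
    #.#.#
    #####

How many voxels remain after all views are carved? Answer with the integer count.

full grid |V| = 125
step 1: project along x, AND mask (12/25) → |grid| = 60
step 2: project along y, AND mask (16/25) → |grid| = 41
step 3: project along z, AND mask (18/25) → |grid| = 30

30 voxels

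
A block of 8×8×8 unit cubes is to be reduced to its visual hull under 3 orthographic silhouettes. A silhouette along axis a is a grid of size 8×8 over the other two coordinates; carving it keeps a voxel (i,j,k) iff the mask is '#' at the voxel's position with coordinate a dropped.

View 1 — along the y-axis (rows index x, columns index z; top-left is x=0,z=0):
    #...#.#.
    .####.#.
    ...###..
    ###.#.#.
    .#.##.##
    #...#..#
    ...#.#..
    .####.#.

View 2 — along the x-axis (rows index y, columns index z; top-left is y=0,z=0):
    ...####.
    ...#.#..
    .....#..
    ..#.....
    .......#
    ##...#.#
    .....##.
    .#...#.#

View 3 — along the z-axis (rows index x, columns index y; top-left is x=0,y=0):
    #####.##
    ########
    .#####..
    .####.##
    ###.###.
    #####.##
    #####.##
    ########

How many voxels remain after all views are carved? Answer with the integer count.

before carving: 512 voxels (8×8×8)
step 1: project along y, AND mask (31/64) → |grid| = 248
step 2: project along x, AND mask (18/64) → |grid| = 59
step 3: project along z, AND mask (54/64) → |grid| = 44

44 voxels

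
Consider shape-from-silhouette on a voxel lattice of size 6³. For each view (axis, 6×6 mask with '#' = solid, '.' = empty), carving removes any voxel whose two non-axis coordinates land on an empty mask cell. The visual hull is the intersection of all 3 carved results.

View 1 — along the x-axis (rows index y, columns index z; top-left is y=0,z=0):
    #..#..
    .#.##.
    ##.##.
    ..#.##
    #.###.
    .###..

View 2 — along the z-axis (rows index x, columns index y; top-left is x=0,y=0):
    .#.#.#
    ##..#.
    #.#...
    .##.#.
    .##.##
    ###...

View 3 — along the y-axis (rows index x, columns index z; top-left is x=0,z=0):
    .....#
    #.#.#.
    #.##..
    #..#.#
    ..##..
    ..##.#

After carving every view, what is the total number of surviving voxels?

initial block: 6^3 = 216
  1. axis=0 (YZ plane), |mask|=19  ⇒  voxels=114
  2. axis=2 (XY plane), |mask|=18  ⇒  voxels=58
  3. axis=1 (XZ plane), |mask|=15  ⇒  voxels=24

remaining voxels: 24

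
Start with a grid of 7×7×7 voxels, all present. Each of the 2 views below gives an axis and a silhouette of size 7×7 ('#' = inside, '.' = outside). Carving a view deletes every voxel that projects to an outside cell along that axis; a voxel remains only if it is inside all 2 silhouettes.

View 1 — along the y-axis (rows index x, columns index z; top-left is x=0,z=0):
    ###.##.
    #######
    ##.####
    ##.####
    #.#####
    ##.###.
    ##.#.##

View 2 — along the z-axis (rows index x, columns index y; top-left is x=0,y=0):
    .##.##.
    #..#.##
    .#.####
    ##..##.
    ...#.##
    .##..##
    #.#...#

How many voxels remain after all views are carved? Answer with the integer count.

start: 7×7×7 = 343 voxels
after view 1 [y-axis, 40 of 49 cells solid] → remaining = 280
after view 2 [z-axis, 27 of 49 cells solid] → remaining = 155

155 voxels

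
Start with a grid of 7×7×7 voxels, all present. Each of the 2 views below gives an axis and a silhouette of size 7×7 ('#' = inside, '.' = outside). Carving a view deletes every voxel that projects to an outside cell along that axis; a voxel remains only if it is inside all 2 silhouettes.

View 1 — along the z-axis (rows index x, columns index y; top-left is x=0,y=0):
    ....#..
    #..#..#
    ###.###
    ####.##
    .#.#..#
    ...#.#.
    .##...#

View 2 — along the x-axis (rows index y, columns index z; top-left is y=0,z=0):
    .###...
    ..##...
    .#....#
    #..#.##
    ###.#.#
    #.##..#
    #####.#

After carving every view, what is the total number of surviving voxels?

|visual hull| = 91

start: 7×7×7 = 343 voxels
  1. axis=2 (XY plane), |mask|=24  ⇒  voxels=168
  2. axis=0 (YZ plane), |mask|=26  ⇒  voxels=91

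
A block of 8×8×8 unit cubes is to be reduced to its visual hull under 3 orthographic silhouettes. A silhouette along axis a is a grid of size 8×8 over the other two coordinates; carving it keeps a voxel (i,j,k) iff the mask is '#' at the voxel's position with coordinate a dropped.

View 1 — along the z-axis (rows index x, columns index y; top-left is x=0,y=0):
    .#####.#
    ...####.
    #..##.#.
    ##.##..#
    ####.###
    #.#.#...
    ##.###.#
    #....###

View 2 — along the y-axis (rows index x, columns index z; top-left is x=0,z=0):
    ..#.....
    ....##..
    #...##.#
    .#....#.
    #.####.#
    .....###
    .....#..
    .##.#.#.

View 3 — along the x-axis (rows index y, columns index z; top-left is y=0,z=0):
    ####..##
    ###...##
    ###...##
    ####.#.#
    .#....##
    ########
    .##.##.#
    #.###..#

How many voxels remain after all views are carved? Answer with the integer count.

initial block: 8^3 = 512
V1 z: intersect with XY mask (39 set) -- 312 left
V2 y: intersect with XZ mask (23 set) -- 113 left
V3 x: intersect with YZ mask (43 set) -- 76 left

|visual hull| = 76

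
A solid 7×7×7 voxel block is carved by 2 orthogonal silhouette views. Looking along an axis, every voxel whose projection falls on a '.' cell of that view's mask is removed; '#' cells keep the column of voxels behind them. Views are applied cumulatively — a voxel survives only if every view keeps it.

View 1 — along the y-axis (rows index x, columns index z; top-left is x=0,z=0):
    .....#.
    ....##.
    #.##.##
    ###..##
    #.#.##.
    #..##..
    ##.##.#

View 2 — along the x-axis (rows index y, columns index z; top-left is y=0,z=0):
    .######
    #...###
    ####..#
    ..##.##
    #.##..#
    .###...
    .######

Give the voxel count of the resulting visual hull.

full grid |V| = 343
after view 1 [y-axis, 25 of 49 cells solid] → remaining = 175
after view 2 [x-axis, 32 of 49 cells solid] → remaining = 109

109 voxels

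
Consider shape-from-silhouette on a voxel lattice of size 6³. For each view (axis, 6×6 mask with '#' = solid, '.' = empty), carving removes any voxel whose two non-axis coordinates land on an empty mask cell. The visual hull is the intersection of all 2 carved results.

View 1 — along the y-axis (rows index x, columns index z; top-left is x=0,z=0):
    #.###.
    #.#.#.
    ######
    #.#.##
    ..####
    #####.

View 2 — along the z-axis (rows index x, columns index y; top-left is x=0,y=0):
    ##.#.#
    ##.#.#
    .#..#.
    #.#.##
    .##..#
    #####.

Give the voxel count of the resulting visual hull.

full grid |V| = 216
  1. axis=1 (XZ plane), |mask|=26  ⇒  voxels=156
  2. axis=2 (XY plane), |mask|=22  ⇒  voxels=93

remaining voxels: 93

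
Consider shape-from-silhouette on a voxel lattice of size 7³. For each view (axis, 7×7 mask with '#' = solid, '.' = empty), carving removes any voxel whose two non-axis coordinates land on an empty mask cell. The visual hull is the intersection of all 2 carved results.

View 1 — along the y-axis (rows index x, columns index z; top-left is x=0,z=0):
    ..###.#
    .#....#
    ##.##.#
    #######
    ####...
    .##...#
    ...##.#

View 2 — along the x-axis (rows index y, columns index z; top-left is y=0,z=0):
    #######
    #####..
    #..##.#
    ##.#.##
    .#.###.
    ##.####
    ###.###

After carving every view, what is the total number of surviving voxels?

remaining voxels: 149

initial block: 7^3 = 343
[1] y-view keeps 28 columns → grid now 196
[2] x-view keeps 37 columns → grid now 149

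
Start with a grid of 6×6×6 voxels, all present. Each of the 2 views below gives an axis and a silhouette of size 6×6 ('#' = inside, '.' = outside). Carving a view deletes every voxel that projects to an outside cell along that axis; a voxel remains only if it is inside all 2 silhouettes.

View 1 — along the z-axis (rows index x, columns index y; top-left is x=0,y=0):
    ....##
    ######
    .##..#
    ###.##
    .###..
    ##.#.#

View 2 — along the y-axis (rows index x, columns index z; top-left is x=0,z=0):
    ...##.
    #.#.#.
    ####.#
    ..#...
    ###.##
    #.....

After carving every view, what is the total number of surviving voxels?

start: 6×6×6 = 216 voxels
step 1: project along z, AND mask (23/36) → |grid| = 138
step 2: project along y, AND mask (17/36) → |grid| = 61

61 voxels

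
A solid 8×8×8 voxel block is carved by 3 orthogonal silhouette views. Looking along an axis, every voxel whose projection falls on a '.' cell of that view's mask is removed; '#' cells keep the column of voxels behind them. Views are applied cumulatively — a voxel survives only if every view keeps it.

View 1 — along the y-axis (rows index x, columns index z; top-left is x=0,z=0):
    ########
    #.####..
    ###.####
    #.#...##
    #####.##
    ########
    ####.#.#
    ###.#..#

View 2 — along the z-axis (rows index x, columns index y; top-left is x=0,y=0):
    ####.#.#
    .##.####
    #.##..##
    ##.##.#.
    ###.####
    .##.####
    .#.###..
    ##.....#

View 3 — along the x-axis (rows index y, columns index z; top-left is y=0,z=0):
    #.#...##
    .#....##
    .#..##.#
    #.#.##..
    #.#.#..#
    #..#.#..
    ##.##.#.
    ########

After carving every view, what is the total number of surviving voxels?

remaining voxels: 154

initial block: 8^3 = 512
step 1: project along y, AND mask (50/64) → |grid| = 400
step 2: project along z, AND mask (42/64) → |grid| = 269
step 3: project along x, AND mask (35/64) → |grid| = 154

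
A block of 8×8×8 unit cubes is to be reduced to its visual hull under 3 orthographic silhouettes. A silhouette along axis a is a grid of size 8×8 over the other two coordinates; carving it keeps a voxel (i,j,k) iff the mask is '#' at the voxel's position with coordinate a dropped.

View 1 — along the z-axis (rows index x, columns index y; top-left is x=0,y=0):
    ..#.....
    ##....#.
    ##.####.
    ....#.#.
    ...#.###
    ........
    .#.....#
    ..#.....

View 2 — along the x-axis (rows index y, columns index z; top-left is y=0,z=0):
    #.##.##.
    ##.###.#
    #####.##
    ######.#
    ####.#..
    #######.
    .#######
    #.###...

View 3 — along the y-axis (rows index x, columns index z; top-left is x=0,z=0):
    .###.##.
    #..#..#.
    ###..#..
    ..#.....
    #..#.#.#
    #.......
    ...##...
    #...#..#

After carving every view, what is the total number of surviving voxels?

start: 8×8×8 = 512 voxels
carve view 1 (along z, XY-mask fill 19/64): 152 voxels remain
carve view 2 (along x, YZ-mask fill 48/64): 116 voxels remain
carve view 3 (along y, XZ-mask fill 23/64): 53 voxels remain

remaining voxels: 53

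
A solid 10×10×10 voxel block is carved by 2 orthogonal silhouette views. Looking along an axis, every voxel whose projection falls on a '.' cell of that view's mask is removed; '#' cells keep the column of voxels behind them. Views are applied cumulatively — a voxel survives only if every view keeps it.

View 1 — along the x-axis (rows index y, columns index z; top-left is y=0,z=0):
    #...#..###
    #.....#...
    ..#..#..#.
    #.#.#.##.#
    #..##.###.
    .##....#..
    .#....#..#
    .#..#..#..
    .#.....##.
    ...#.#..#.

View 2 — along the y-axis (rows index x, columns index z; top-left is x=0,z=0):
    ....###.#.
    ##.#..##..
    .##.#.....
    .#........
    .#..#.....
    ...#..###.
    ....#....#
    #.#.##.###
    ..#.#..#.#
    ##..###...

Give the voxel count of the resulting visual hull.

start: 10×10×10 = 1000 voxels
V1 x: intersect with YZ mask (37 set) -- 370 left
V2 y: intersect with XZ mask (37 set) -- 143 left

143 voxels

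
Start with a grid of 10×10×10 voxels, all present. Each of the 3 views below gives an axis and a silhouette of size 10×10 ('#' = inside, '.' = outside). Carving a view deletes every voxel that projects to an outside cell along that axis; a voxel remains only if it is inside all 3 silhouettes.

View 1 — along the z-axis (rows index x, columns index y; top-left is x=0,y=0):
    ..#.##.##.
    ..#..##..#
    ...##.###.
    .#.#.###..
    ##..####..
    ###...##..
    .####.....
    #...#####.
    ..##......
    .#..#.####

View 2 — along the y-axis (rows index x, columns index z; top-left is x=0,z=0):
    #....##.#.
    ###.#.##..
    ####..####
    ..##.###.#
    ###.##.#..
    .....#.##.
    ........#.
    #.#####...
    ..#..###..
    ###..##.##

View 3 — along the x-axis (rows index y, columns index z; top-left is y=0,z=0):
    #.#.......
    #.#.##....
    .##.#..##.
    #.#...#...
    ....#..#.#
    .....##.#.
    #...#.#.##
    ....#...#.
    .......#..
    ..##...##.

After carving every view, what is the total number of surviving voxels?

76 voxels

full grid |V| = 1000
[1] z-view keeps 48 columns → grid now 480
[2] y-view keeps 51 columns → grid now 255
[3] x-view keeps 32 columns → grid now 76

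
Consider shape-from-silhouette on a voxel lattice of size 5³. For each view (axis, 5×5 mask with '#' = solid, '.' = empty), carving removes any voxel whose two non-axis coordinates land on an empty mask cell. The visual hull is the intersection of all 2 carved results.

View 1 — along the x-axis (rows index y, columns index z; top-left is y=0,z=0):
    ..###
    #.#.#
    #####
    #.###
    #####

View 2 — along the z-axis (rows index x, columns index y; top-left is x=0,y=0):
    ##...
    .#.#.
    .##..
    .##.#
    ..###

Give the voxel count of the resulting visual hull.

voxel count = 48

initial block: 5^3 = 125
V1 x: intersect with YZ mask (20 set) -- 100 left
V2 z: intersect with XY mask (12 set) -- 48 left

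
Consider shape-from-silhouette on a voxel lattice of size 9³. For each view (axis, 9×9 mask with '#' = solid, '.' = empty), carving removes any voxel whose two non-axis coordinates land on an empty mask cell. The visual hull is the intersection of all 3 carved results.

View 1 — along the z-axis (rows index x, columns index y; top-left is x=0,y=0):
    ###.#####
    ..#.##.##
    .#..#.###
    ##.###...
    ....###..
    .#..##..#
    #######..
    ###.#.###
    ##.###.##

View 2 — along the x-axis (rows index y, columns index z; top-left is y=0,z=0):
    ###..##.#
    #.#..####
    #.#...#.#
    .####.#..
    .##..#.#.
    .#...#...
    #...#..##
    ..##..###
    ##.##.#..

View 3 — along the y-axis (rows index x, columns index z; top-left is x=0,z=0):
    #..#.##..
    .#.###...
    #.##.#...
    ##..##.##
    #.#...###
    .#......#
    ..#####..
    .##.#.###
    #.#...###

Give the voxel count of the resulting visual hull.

before carving: 729 voxels (9×9×9)
after view 1 [z-axis, 51 of 81 cells solid] → remaining = 459
after view 2 [x-axis, 41 of 81 cells solid] → remaining = 228
after view 3 [y-axis, 41 of 81 cells solid] → remaining = 117

117 voxels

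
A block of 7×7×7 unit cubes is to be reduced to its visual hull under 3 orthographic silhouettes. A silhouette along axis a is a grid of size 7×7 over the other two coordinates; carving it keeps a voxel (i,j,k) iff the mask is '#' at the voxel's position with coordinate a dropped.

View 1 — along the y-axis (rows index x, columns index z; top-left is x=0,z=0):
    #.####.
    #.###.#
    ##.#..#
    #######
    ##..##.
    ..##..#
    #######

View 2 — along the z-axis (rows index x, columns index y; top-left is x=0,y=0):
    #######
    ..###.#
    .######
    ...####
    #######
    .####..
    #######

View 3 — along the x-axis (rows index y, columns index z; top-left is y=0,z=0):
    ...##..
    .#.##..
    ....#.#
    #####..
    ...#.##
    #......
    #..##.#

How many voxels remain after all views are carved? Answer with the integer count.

initial block: 7^3 = 343
V1 y: intersect with XZ mask (35 set) -- 245 left
V2 z: intersect with XY mask (39 set) -- 196 left
V3 x: intersect with YZ mask (20 set) -- 89 left

|visual hull| = 89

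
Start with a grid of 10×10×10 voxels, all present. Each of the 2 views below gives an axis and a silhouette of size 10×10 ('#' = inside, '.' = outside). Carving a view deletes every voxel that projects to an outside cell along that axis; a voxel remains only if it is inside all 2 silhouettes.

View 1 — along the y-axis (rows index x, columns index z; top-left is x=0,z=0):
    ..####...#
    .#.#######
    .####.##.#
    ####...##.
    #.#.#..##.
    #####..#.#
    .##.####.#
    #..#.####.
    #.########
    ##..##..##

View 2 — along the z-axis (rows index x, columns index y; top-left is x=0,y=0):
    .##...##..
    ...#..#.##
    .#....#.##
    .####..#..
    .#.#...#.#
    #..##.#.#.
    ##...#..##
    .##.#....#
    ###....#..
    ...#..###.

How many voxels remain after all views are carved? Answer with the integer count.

full grid |V| = 1000
V1 y: intersect with XZ mask (66 set) -- 660 left
V2 z: intersect with XY mask (43 set) -- 284 left

remaining voxels: 284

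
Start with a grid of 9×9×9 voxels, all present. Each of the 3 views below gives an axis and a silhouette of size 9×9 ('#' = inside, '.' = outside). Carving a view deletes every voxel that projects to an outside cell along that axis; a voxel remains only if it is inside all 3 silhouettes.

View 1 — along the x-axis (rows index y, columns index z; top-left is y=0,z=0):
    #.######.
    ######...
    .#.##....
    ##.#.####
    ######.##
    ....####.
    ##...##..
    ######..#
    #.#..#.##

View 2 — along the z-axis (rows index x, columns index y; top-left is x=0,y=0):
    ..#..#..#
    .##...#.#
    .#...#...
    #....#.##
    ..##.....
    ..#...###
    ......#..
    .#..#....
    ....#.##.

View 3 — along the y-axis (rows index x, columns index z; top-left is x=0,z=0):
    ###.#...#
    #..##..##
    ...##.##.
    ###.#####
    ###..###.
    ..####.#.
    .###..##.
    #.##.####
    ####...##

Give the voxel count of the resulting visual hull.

|visual hull| = 82

start: 9×9×9 = 729 voxels
after view 1 [x-axis, 51 of 81 cells solid] → remaining = 459
after view 2 [z-axis, 25 of 81 cells solid] → remaining = 129
after view 3 [y-axis, 51 of 81 cells solid] → remaining = 82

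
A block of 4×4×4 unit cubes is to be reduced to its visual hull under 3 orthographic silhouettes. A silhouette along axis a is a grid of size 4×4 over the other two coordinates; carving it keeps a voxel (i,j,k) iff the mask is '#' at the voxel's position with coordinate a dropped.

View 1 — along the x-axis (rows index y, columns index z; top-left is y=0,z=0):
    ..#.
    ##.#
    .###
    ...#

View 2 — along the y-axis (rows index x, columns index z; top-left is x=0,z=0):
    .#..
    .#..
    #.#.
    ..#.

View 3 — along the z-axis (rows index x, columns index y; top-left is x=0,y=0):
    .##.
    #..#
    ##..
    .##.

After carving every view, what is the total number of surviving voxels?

|visual hull| = 5

before carving: 64 voxels (4×4×4)
after view 1 [x-axis, 8 of 16 cells solid] → remaining = 32
after view 2 [y-axis, 5 of 16 cells solid] → remaining = 9
after view 3 [z-axis, 8 of 16 cells solid] → remaining = 5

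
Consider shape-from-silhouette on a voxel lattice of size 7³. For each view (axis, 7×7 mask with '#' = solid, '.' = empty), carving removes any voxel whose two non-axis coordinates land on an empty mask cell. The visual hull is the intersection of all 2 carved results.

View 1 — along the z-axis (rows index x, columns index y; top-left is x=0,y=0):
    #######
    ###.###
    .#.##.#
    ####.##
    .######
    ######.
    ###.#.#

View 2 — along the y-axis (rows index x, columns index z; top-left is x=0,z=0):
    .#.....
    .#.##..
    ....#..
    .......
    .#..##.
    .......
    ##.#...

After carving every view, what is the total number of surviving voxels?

remaining voxels: 62

start: 7×7×7 = 343 voxels
step 1: project along z, AND mask (40/49) → |grid| = 280
step 2: project along y, AND mask (11/49) → |grid| = 62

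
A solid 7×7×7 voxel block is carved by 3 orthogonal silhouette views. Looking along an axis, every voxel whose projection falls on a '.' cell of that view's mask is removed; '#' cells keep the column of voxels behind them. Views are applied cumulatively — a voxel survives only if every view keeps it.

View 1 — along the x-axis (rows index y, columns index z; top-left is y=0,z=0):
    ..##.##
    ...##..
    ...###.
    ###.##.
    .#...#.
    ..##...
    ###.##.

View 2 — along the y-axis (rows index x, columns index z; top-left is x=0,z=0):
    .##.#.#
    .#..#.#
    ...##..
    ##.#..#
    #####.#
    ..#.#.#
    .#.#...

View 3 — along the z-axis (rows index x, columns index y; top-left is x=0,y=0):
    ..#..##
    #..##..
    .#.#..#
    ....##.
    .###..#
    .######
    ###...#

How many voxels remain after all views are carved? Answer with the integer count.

before carving: 343 voxels (7×7×7)
step 1: project along x, AND mask (23/49) → |grid| = 161
step 2: project along y, AND mask (24/49) → |grid| = 72
step 3: project along z, AND mask (25/49) → |grid| = 38

38 voxels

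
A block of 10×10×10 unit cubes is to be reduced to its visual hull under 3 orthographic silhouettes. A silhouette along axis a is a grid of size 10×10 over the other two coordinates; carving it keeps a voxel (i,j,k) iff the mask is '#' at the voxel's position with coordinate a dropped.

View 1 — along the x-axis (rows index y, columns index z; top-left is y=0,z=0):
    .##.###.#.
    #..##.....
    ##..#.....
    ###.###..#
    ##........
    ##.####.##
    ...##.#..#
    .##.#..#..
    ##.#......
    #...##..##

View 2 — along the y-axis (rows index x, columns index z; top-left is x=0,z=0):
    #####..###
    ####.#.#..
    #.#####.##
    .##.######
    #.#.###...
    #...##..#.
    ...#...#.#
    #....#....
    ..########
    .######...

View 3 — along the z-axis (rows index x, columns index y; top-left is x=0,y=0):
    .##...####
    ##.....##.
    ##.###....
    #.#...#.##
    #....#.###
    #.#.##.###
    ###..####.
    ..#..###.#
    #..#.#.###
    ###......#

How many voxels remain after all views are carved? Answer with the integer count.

voxel count = 146

before carving: 1000 voxels (10×10×10)
[1] x-view keeps 45 columns → grid now 450
[2] y-view keeps 58 columns → grid now 263
[3] z-view keeps 54 columns → grid now 146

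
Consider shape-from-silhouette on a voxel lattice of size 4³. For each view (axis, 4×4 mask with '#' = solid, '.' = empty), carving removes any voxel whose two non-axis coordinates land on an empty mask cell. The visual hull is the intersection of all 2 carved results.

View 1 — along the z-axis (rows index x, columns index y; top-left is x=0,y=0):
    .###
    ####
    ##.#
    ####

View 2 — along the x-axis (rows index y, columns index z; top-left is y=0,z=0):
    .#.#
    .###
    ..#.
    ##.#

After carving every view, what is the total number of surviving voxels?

full grid |V| = 64
step 1: project along z, AND mask (14/16) → |grid| = 56
step 2: project along x, AND mask (9/16) → |grid| = 33

voxel count = 33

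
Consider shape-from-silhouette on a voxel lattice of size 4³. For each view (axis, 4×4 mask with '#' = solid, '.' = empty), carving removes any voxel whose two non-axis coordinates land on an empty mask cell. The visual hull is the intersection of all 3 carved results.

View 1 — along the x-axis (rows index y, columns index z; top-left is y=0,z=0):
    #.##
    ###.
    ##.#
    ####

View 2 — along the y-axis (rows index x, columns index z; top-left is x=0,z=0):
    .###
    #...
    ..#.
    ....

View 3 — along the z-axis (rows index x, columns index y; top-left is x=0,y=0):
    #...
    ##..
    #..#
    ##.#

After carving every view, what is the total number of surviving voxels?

start: 4×4×4 = 64 voxels
after view 1 [x-axis, 13 of 16 cells solid] → remaining = 52
after view 2 [y-axis, 5 of 16 cells solid] → remaining = 16
after view 3 [z-axis, 8 of 16 cells solid] → remaining = 6

|visual hull| = 6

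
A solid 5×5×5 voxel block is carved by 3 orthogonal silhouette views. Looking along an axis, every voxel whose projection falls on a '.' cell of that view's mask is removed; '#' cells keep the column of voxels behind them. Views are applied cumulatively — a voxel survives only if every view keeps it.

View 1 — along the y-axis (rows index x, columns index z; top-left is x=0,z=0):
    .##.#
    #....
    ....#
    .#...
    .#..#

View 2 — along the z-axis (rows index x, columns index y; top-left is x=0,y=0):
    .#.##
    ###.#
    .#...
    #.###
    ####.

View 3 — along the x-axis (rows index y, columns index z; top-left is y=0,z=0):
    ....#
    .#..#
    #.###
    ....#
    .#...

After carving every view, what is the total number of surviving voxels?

full grid |V| = 125
  1. axis=1 (XZ plane), |mask|=8  ⇒  voxels=40
  2. axis=2 (XY plane), |mask|=16  ⇒  voxels=26
  3. axis=0 (YZ plane), |mask|=9  ⇒  voxels=12

12 voxels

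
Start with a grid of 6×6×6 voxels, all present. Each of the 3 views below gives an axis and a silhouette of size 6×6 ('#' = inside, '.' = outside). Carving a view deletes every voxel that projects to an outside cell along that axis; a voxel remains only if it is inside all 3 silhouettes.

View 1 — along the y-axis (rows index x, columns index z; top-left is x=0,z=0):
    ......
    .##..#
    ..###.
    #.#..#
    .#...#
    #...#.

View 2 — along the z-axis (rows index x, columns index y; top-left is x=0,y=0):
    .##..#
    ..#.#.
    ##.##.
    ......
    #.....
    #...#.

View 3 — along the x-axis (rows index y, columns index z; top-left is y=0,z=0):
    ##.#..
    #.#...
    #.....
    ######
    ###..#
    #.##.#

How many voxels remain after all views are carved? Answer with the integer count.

before carving: 216 voxels (6×6×6)
step 1: project along y, AND mask (13/36) → |grid| = 78
step 2: project along z, AND mask (12/36) → |grid| = 24
step 3: project along x, AND mask (20/36) → |grid| = 12

|visual hull| = 12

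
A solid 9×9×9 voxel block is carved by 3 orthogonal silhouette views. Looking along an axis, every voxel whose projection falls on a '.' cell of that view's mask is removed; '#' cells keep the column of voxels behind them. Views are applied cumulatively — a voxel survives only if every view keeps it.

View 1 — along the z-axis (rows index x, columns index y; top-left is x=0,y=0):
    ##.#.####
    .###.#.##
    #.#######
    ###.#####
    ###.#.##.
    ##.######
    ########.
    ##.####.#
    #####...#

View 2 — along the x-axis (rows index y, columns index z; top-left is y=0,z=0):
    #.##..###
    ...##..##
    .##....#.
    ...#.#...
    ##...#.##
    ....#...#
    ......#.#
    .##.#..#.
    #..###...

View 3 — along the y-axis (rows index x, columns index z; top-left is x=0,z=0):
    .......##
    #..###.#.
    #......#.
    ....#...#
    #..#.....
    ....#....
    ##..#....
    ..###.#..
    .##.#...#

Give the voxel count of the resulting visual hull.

remaining voxels: 71

full grid |V| = 729
V1 z: intersect with XY mask (64 set) -- 576 left
V2 x: intersect with YZ mask (32 set) -- 231 left
V3 y: intersect with XZ mask (25 set) -- 71 left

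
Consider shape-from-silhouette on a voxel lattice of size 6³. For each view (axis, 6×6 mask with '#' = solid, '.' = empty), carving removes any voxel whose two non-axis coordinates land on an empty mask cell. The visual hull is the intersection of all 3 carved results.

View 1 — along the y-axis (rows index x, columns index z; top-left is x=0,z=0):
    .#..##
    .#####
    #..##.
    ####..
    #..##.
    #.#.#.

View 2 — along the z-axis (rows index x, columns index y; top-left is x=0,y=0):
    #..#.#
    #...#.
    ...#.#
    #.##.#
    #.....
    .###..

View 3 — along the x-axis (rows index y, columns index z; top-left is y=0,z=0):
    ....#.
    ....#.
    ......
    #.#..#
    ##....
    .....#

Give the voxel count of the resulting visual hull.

start: 6×6×6 = 216 voxels
[1] y-view keeps 21 columns → grid now 126
[2] z-view keeps 15 columns → grid now 53
[3] x-view keeps 8 columns → grid now 12

remaining voxels: 12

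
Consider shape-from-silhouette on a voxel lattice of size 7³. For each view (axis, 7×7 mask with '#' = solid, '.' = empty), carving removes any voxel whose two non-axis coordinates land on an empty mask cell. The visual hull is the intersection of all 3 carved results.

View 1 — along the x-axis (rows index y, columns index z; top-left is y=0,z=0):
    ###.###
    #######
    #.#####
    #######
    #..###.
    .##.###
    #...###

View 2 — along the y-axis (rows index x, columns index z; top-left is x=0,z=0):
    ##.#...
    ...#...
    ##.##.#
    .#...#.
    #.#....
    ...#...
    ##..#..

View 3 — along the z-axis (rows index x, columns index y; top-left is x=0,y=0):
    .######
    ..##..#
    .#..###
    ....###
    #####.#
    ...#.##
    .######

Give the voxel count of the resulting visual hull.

voxel count = 57

start: 7×7×7 = 343 voxels
step 1: project along x, AND mask (39/49) → |grid| = 273
step 2: project along y, AND mask (17/49) → |grid| = 88
step 3: project along z, AND mask (31/49) → |grid| = 57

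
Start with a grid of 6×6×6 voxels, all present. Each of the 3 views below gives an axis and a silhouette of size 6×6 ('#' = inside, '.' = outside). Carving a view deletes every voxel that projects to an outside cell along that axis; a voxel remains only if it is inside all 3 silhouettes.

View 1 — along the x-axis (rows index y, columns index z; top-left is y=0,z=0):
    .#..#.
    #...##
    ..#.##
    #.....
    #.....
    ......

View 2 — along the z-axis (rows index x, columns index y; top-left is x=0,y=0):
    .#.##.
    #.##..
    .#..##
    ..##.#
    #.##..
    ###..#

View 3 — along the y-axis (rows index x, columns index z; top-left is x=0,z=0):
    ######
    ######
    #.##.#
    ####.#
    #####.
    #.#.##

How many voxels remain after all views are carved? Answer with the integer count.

before carving: 216 voxels (6×6×6)
V1 x: intersect with YZ mask (10 set) -- 60 left
V2 z: intersect with XY mask (19 set) -- 33 left
V3 y: intersect with XZ mask (30 set) -- 29 left

|visual hull| = 29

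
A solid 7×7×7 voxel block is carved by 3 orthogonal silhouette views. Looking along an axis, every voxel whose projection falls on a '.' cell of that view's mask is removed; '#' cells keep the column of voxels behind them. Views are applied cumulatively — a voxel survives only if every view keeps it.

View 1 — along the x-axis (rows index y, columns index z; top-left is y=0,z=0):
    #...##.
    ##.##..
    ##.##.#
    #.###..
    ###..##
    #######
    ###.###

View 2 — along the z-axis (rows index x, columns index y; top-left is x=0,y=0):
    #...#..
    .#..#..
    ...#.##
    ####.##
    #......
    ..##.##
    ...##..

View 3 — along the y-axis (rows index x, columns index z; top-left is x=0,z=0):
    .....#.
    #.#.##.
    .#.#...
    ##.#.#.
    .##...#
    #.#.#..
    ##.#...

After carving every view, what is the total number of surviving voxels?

initial block: 7^3 = 343
[1] x-view keeps 34 columns → grid now 238
[2] z-view keeps 20 columns → grid now 97
[3] y-view keeps 20 columns → grid now 43

|visual hull| = 43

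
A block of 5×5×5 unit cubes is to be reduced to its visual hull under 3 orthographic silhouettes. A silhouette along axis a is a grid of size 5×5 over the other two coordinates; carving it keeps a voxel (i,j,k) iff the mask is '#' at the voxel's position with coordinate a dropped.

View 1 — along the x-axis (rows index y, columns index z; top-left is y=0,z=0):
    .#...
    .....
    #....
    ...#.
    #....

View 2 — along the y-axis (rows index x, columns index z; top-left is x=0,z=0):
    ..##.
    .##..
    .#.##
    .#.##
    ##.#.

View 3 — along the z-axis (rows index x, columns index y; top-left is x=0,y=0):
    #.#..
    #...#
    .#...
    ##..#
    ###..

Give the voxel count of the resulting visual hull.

|visual hull| = 4

start: 5×5×5 = 125 voxels
[1] x-view keeps 4 columns → grid now 20
[2] y-view keeps 13 columns → grid now 10
[3] z-view keeps 11 columns → grid now 4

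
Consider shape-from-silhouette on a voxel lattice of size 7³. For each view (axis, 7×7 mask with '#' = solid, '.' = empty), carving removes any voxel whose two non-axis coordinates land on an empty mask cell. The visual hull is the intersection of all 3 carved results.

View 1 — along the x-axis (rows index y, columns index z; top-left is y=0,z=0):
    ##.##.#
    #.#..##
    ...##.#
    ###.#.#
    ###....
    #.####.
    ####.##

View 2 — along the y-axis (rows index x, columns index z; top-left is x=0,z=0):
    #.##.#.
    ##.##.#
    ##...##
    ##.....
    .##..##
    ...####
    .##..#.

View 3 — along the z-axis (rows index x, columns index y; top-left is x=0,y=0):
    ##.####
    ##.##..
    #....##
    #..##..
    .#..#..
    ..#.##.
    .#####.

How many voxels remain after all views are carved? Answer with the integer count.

initial block: 7^3 = 343
V1 x: intersect with YZ mask (31 set) -- 217 left
V2 y: intersect with XZ mask (26 set) -- 114 left
V3 z: intersect with XY mask (26 set) -- 64 left

|visual hull| = 64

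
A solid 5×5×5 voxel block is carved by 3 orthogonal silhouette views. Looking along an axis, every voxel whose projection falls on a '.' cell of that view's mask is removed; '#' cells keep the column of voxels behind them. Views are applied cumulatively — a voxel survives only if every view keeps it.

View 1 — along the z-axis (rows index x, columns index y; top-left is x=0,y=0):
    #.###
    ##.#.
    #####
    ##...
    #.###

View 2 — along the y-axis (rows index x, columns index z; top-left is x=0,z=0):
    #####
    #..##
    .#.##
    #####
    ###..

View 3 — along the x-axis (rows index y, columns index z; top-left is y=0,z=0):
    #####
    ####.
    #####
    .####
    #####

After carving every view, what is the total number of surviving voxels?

start: 5×5×5 = 125 voxels
[1] z-view keeps 18 columns → grid now 90
[2] y-view keeps 19 columns → grid now 66
[3] x-view keeps 23 columns → grid now 60

voxel count = 60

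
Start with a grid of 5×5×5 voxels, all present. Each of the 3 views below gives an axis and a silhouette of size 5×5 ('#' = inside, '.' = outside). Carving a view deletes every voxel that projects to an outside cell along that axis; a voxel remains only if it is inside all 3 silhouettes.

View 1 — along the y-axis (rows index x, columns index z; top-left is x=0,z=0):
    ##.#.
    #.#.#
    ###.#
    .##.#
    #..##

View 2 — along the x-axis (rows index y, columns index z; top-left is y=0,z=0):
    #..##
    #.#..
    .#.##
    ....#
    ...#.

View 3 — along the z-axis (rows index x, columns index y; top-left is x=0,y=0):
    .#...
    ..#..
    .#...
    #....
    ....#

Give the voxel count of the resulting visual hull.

voxel count = 6

before carving: 125 voxels (5×5×5)
after view 1 [y-axis, 16 of 25 cells solid] → remaining = 80
after view 2 [x-axis, 10 of 25 cells solid] → remaining = 32
after view 3 [z-axis, 5 of 25 cells solid] → remaining = 6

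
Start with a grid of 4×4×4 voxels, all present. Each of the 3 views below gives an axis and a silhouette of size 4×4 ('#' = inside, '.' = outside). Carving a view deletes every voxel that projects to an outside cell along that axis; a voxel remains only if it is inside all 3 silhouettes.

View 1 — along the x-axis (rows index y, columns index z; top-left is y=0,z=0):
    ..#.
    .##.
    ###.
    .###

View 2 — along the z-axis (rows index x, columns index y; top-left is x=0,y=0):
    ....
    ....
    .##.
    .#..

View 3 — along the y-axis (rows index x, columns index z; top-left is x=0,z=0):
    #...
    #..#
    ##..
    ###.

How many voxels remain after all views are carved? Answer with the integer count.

remaining voxels: 5

initial block: 4^3 = 64
carve view 1 (along x, YZ-mask fill 9/16): 36 voxels remain
carve view 2 (along z, XY-mask fill 3/16): 7 voxels remain
carve view 3 (along y, XZ-mask fill 8/16): 5 voxels remain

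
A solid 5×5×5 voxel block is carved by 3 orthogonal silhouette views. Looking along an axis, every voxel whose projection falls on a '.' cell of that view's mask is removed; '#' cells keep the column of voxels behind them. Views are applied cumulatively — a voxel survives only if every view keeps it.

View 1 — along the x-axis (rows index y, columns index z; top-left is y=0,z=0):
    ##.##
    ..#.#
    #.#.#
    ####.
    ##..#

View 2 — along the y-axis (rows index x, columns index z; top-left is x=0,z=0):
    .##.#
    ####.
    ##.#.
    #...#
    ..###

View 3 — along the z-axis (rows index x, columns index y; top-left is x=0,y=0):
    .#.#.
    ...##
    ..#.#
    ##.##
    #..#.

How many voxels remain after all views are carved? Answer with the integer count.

initial block: 5^3 = 125
step 1: project along x, AND mask (16/25) → |grid| = 80
step 2: project along y, AND mask (15/25) → |grid| = 48
step 3: project along z, AND mask (12/25) → |grid| = 23

remaining voxels: 23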